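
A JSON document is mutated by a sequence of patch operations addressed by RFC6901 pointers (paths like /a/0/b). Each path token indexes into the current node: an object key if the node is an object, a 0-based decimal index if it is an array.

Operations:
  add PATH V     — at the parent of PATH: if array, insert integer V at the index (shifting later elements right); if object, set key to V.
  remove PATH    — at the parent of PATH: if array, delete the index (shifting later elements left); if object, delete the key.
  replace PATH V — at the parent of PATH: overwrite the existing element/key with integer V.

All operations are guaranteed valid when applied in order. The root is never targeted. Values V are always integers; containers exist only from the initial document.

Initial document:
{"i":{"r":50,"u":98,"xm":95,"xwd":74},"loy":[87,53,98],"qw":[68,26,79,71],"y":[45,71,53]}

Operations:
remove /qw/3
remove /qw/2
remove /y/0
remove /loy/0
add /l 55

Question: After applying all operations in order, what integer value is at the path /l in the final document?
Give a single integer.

Answer: 55

Derivation:
After op 1 (remove /qw/3): {"i":{"r":50,"u":98,"xm":95,"xwd":74},"loy":[87,53,98],"qw":[68,26,79],"y":[45,71,53]}
After op 2 (remove /qw/2): {"i":{"r":50,"u":98,"xm":95,"xwd":74},"loy":[87,53,98],"qw":[68,26],"y":[45,71,53]}
After op 3 (remove /y/0): {"i":{"r":50,"u":98,"xm":95,"xwd":74},"loy":[87,53,98],"qw":[68,26],"y":[71,53]}
After op 4 (remove /loy/0): {"i":{"r":50,"u":98,"xm":95,"xwd":74},"loy":[53,98],"qw":[68,26],"y":[71,53]}
After op 5 (add /l 55): {"i":{"r":50,"u":98,"xm":95,"xwd":74},"l":55,"loy":[53,98],"qw":[68,26],"y":[71,53]}
Value at /l: 55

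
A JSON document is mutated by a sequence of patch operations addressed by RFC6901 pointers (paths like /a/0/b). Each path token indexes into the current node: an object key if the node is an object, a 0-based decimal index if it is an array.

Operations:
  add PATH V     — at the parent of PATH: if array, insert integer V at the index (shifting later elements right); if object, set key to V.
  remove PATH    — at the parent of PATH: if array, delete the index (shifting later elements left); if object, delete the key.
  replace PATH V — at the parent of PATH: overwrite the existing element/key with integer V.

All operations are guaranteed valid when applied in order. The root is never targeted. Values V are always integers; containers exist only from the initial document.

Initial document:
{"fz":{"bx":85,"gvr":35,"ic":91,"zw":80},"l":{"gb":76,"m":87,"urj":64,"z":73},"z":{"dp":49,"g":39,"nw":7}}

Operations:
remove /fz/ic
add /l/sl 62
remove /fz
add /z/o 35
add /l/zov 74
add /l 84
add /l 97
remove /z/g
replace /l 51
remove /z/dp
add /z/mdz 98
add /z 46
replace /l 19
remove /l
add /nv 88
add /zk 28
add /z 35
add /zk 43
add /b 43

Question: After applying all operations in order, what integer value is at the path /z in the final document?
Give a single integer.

After op 1 (remove /fz/ic): {"fz":{"bx":85,"gvr":35,"zw":80},"l":{"gb":76,"m":87,"urj":64,"z":73},"z":{"dp":49,"g":39,"nw":7}}
After op 2 (add /l/sl 62): {"fz":{"bx":85,"gvr":35,"zw":80},"l":{"gb":76,"m":87,"sl":62,"urj":64,"z":73},"z":{"dp":49,"g":39,"nw":7}}
After op 3 (remove /fz): {"l":{"gb":76,"m":87,"sl":62,"urj":64,"z":73},"z":{"dp":49,"g":39,"nw":7}}
After op 4 (add /z/o 35): {"l":{"gb":76,"m":87,"sl":62,"urj":64,"z":73},"z":{"dp":49,"g":39,"nw":7,"o":35}}
After op 5 (add /l/zov 74): {"l":{"gb":76,"m":87,"sl":62,"urj":64,"z":73,"zov":74},"z":{"dp":49,"g":39,"nw":7,"o":35}}
After op 6 (add /l 84): {"l":84,"z":{"dp":49,"g":39,"nw":7,"o":35}}
After op 7 (add /l 97): {"l":97,"z":{"dp":49,"g":39,"nw":7,"o":35}}
After op 8 (remove /z/g): {"l":97,"z":{"dp":49,"nw":7,"o":35}}
After op 9 (replace /l 51): {"l":51,"z":{"dp":49,"nw":7,"o":35}}
After op 10 (remove /z/dp): {"l":51,"z":{"nw":7,"o":35}}
After op 11 (add /z/mdz 98): {"l":51,"z":{"mdz":98,"nw":7,"o":35}}
After op 12 (add /z 46): {"l":51,"z":46}
After op 13 (replace /l 19): {"l":19,"z":46}
After op 14 (remove /l): {"z":46}
After op 15 (add /nv 88): {"nv":88,"z":46}
After op 16 (add /zk 28): {"nv":88,"z":46,"zk":28}
After op 17 (add /z 35): {"nv":88,"z":35,"zk":28}
After op 18 (add /zk 43): {"nv":88,"z":35,"zk":43}
After op 19 (add /b 43): {"b":43,"nv":88,"z":35,"zk":43}
Value at /z: 35

Answer: 35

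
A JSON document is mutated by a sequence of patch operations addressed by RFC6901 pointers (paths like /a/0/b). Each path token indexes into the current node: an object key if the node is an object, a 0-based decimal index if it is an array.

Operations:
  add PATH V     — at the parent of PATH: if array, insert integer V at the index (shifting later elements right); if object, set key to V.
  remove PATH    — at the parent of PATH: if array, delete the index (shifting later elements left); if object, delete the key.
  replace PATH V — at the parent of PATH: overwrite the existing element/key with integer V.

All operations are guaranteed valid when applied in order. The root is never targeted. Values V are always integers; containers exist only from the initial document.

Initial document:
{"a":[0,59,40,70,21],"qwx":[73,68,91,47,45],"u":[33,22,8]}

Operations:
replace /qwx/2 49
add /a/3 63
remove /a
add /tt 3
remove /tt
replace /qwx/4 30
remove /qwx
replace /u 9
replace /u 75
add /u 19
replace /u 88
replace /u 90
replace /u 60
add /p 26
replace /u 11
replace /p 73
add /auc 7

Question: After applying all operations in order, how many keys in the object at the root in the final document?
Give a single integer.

After op 1 (replace /qwx/2 49): {"a":[0,59,40,70,21],"qwx":[73,68,49,47,45],"u":[33,22,8]}
After op 2 (add /a/3 63): {"a":[0,59,40,63,70,21],"qwx":[73,68,49,47,45],"u":[33,22,8]}
After op 3 (remove /a): {"qwx":[73,68,49,47,45],"u":[33,22,8]}
After op 4 (add /tt 3): {"qwx":[73,68,49,47,45],"tt":3,"u":[33,22,8]}
After op 5 (remove /tt): {"qwx":[73,68,49,47,45],"u":[33,22,8]}
After op 6 (replace /qwx/4 30): {"qwx":[73,68,49,47,30],"u":[33,22,8]}
After op 7 (remove /qwx): {"u":[33,22,8]}
After op 8 (replace /u 9): {"u":9}
After op 9 (replace /u 75): {"u":75}
After op 10 (add /u 19): {"u":19}
After op 11 (replace /u 88): {"u":88}
After op 12 (replace /u 90): {"u":90}
After op 13 (replace /u 60): {"u":60}
After op 14 (add /p 26): {"p":26,"u":60}
After op 15 (replace /u 11): {"p":26,"u":11}
After op 16 (replace /p 73): {"p":73,"u":11}
After op 17 (add /auc 7): {"auc":7,"p":73,"u":11}
Size at the root: 3

Answer: 3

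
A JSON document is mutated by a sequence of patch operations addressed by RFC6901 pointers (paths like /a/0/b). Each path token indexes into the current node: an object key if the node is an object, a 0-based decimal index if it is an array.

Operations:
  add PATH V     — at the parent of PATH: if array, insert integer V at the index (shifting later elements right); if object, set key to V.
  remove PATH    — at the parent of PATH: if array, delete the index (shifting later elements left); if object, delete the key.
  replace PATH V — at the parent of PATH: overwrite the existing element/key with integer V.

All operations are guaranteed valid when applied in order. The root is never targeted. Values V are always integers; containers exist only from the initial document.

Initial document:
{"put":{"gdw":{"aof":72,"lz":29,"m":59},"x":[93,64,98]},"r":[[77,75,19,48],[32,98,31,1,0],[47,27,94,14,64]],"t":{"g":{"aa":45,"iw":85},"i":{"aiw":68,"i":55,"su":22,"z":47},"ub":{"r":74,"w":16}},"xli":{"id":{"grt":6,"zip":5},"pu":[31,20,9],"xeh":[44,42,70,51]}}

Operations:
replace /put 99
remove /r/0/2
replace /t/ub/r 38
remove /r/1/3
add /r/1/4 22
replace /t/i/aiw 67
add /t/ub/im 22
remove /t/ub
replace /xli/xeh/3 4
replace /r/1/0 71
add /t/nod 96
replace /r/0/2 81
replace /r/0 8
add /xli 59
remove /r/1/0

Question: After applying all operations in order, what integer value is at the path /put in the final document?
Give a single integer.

After op 1 (replace /put 99): {"put":99,"r":[[77,75,19,48],[32,98,31,1,0],[47,27,94,14,64]],"t":{"g":{"aa":45,"iw":85},"i":{"aiw":68,"i":55,"su":22,"z":47},"ub":{"r":74,"w":16}},"xli":{"id":{"grt":6,"zip":5},"pu":[31,20,9],"xeh":[44,42,70,51]}}
After op 2 (remove /r/0/2): {"put":99,"r":[[77,75,48],[32,98,31,1,0],[47,27,94,14,64]],"t":{"g":{"aa":45,"iw":85},"i":{"aiw":68,"i":55,"su":22,"z":47},"ub":{"r":74,"w":16}},"xli":{"id":{"grt":6,"zip":5},"pu":[31,20,9],"xeh":[44,42,70,51]}}
After op 3 (replace /t/ub/r 38): {"put":99,"r":[[77,75,48],[32,98,31,1,0],[47,27,94,14,64]],"t":{"g":{"aa":45,"iw":85},"i":{"aiw":68,"i":55,"su":22,"z":47},"ub":{"r":38,"w":16}},"xli":{"id":{"grt":6,"zip":5},"pu":[31,20,9],"xeh":[44,42,70,51]}}
After op 4 (remove /r/1/3): {"put":99,"r":[[77,75,48],[32,98,31,0],[47,27,94,14,64]],"t":{"g":{"aa":45,"iw":85},"i":{"aiw":68,"i":55,"su":22,"z":47},"ub":{"r":38,"w":16}},"xli":{"id":{"grt":6,"zip":5},"pu":[31,20,9],"xeh":[44,42,70,51]}}
After op 5 (add /r/1/4 22): {"put":99,"r":[[77,75,48],[32,98,31,0,22],[47,27,94,14,64]],"t":{"g":{"aa":45,"iw":85},"i":{"aiw":68,"i":55,"su":22,"z":47},"ub":{"r":38,"w":16}},"xli":{"id":{"grt":6,"zip":5},"pu":[31,20,9],"xeh":[44,42,70,51]}}
After op 6 (replace /t/i/aiw 67): {"put":99,"r":[[77,75,48],[32,98,31,0,22],[47,27,94,14,64]],"t":{"g":{"aa":45,"iw":85},"i":{"aiw":67,"i":55,"su":22,"z":47},"ub":{"r":38,"w":16}},"xli":{"id":{"grt":6,"zip":5},"pu":[31,20,9],"xeh":[44,42,70,51]}}
After op 7 (add /t/ub/im 22): {"put":99,"r":[[77,75,48],[32,98,31,0,22],[47,27,94,14,64]],"t":{"g":{"aa":45,"iw":85},"i":{"aiw":67,"i":55,"su":22,"z":47},"ub":{"im":22,"r":38,"w":16}},"xli":{"id":{"grt":6,"zip":5},"pu":[31,20,9],"xeh":[44,42,70,51]}}
After op 8 (remove /t/ub): {"put":99,"r":[[77,75,48],[32,98,31,0,22],[47,27,94,14,64]],"t":{"g":{"aa":45,"iw":85},"i":{"aiw":67,"i":55,"su":22,"z":47}},"xli":{"id":{"grt":6,"zip":5},"pu":[31,20,9],"xeh":[44,42,70,51]}}
After op 9 (replace /xli/xeh/3 4): {"put":99,"r":[[77,75,48],[32,98,31,0,22],[47,27,94,14,64]],"t":{"g":{"aa":45,"iw":85},"i":{"aiw":67,"i":55,"su":22,"z":47}},"xli":{"id":{"grt":6,"zip":5},"pu":[31,20,9],"xeh":[44,42,70,4]}}
After op 10 (replace /r/1/0 71): {"put":99,"r":[[77,75,48],[71,98,31,0,22],[47,27,94,14,64]],"t":{"g":{"aa":45,"iw":85},"i":{"aiw":67,"i":55,"su":22,"z":47}},"xli":{"id":{"grt":6,"zip":5},"pu":[31,20,9],"xeh":[44,42,70,4]}}
After op 11 (add /t/nod 96): {"put":99,"r":[[77,75,48],[71,98,31,0,22],[47,27,94,14,64]],"t":{"g":{"aa":45,"iw":85},"i":{"aiw":67,"i":55,"su":22,"z":47},"nod":96},"xli":{"id":{"grt":6,"zip":5},"pu":[31,20,9],"xeh":[44,42,70,4]}}
After op 12 (replace /r/0/2 81): {"put":99,"r":[[77,75,81],[71,98,31,0,22],[47,27,94,14,64]],"t":{"g":{"aa":45,"iw":85},"i":{"aiw":67,"i":55,"su":22,"z":47},"nod":96},"xli":{"id":{"grt":6,"zip":5},"pu":[31,20,9],"xeh":[44,42,70,4]}}
After op 13 (replace /r/0 8): {"put":99,"r":[8,[71,98,31,0,22],[47,27,94,14,64]],"t":{"g":{"aa":45,"iw":85},"i":{"aiw":67,"i":55,"su":22,"z":47},"nod":96},"xli":{"id":{"grt":6,"zip":5},"pu":[31,20,9],"xeh":[44,42,70,4]}}
After op 14 (add /xli 59): {"put":99,"r":[8,[71,98,31,0,22],[47,27,94,14,64]],"t":{"g":{"aa":45,"iw":85},"i":{"aiw":67,"i":55,"su":22,"z":47},"nod":96},"xli":59}
After op 15 (remove /r/1/0): {"put":99,"r":[8,[98,31,0,22],[47,27,94,14,64]],"t":{"g":{"aa":45,"iw":85},"i":{"aiw":67,"i":55,"su":22,"z":47},"nod":96},"xli":59}
Value at /put: 99

Answer: 99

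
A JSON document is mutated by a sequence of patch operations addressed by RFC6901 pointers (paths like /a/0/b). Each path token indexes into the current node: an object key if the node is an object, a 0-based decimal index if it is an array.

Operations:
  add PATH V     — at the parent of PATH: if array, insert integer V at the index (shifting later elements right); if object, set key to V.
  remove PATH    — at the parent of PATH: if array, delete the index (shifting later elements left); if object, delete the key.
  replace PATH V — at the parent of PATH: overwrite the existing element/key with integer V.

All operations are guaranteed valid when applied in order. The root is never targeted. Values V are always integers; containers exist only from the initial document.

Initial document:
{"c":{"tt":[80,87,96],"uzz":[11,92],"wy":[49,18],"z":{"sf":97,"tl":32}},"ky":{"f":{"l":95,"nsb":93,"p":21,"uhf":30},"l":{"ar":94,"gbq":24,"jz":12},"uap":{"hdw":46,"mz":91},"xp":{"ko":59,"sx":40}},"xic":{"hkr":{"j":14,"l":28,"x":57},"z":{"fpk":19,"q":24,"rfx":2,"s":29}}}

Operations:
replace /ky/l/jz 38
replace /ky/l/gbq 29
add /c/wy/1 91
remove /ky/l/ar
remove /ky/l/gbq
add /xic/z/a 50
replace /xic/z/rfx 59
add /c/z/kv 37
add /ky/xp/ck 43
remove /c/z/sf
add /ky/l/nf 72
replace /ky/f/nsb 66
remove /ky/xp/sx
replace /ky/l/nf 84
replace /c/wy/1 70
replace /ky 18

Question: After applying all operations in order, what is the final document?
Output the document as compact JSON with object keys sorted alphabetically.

Answer: {"c":{"tt":[80,87,96],"uzz":[11,92],"wy":[49,70,18],"z":{"kv":37,"tl":32}},"ky":18,"xic":{"hkr":{"j":14,"l":28,"x":57},"z":{"a":50,"fpk":19,"q":24,"rfx":59,"s":29}}}

Derivation:
After op 1 (replace /ky/l/jz 38): {"c":{"tt":[80,87,96],"uzz":[11,92],"wy":[49,18],"z":{"sf":97,"tl":32}},"ky":{"f":{"l":95,"nsb":93,"p":21,"uhf":30},"l":{"ar":94,"gbq":24,"jz":38},"uap":{"hdw":46,"mz":91},"xp":{"ko":59,"sx":40}},"xic":{"hkr":{"j":14,"l":28,"x":57},"z":{"fpk":19,"q":24,"rfx":2,"s":29}}}
After op 2 (replace /ky/l/gbq 29): {"c":{"tt":[80,87,96],"uzz":[11,92],"wy":[49,18],"z":{"sf":97,"tl":32}},"ky":{"f":{"l":95,"nsb":93,"p":21,"uhf":30},"l":{"ar":94,"gbq":29,"jz":38},"uap":{"hdw":46,"mz":91},"xp":{"ko":59,"sx":40}},"xic":{"hkr":{"j":14,"l":28,"x":57},"z":{"fpk":19,"q":24,"rfx":2,"s":29}}}
After op 3 (add /c/wy/1 91): {"c":{"tt":[80,87,96],"uzz":[11,92],"wy":[49,91,18],"z":{"sf":97,"tl":32}},"ky":{"f":{"l":95,"nsb":93,"p":21,"uhf":30},"l":{"ar":94,"gbq":29,"jz":38},"uap":{"hdw":46,"mz":91},"xp":{"ko":59,"sx":40}},"xic":{"hkr":{"j":14,"l":28,"x":57},"z":{"fpk":19,"q":24,"rfx":2,"s":29}}}
After op 4 (remove /ky/l/ar): {"c":{"tt":[80,87,96],"uzz":[11,92],"wy":[49,91,18],"z":{"sf":97,"tl":32}},"ky":{"f":{"l":95,"nsb":93,"p":21,"uhf":30},"l":{"gbq":29,"jz":38},"uap":{"hdw":46,"mz":91},"xp":{"ko":59,"sx":40}},"xic":{"hkr":{"j":14,"l":28,"x":57},"z":{"fpk":19,"q":24,"rfx":2,"s":29}}}
After op 5 (remove /ky/l/gbq): {"c":{"tt":[80,87,96],"uzz":[11,92],"wy":[49,91,18],"z":{"sf":97,"tl":32}},"ky":{"f":{"l":95,"nsb":93,"p":21,"uhf":30},"l":{"jz":38},"uap":{"hdw":46,"mz":91},"xp":{"ko":59,"sx":40}},"xic":{"hkr":{"j":14,"l":28,"x":57},"z":{"fpk":19,"q":24,"rfx":2,"s":29}}}
After op 6 (add /xic/z/a 50): {"c":{"tt":[80,87,96],"uzz":[11,92],"wy":[49,91,18],"z":{"sf":97,"tl":32}},"ky":{"f":{"l":95,"nsb":93,"p":21,"uhf":30},"l":{"jz":38},"uap":{"hdw":46,"mz":91},"xp":{"ko":59,"sx":40}},"xic":{"hkr":{"j":14,"l":28,"x":57},"z":{"a":50,"fpk":19,"q":24,"rfx":2,"s":29}}}
After op 7 (replace /xic/z/rfx 59): {"c":{"tt":[80,87,96],"uzz":[11,92],"wy":[49,91,18],"z":{"sf":97,"tl":32}},"ky":{"f":{"l":95,"nsb":93,"p":21,"uhf":30},"l":{"jz":38},"uap":{"hdw":46,"mz":91},"xp":{"ko":59,"sx":40}},"xic":{"hkr":{"j":14,"l":28,"x":57},"z":{"a":50,"fpk":19,"q":24,"rfx":59,"s":29}}}
After op 8 (add /c/z/kv 37): {"c":{"tt":[80,87,96],"uzz":[11,92],"wy":[49,91,18],"z":{"kv":37,"sf":97,"tl":32}},"ky":{"f":{"l":95,"nsb":93,"p":21,"uhf":30},"l":{"jz":38},"uap":{"hdw":46,"mz":91},"xp":{"ko":59,"sx":40}},"xic":{"hkr":{"j":14,"l":28,"x":57},"z":{"a":50,"fpk":19,"q":24,"rfx":59,"s":29}}}
After op 9 (add /ky/xp/ck 43): {"c":{"tt":[80,87,96],"uzz":[11,92],"wy":[49,91,18],"z":{"kv":37,"sf":97,"tl":32}},"ky":{"f":{"l":95,"nsb":93,"p":21,"uhf":30},"l":{"jz":38},"uap":{"hdw":46,"mz":91},"xp":{"ck":43,"ko":59,"sx":40}},"xic":{"hkr":{"j":14,"l":28,"x":57},"z":{"a":50,"fpk":19,"q":24,"rfx":59,"s":29}}}
After op 10 (remove /c/z/sf): {"c":{"tt":[80,87,96],"uzz":[11,92],"wy":[49,91,18],"z":{"kv":37,"tl":32}},"ky":{"f":{"l":95,"nsb":93,"p":21,"uhf":30},"l":{"jz":38},"uap":{"hdw":46,"mz":91},"xp":{"ck":43,"ko":59,"sx":40}},"xic":{"hkr":{"j":14,"l":28,"x":57},"z":{"a":50,"fpk":19,"q":24,"rfx":59,"s":29}}}
After op 11 (add /ky/l/nf 72): {"c":{"tt":[80,87,96],"uzz":[11,92],"wy":[49,91,18],"z":{"kv":37,"tl":32}},"ky":{"f":{"l":95,"nsb":93,"p":21,"uhf":30},"l":{"jz":38,"nf":72},"uap":{"hdw":46,"mz":91},"xp":{"ck":43,"ko":59,"sx":40}},"xic":{"hkr":{"j":14,"l":28,"x":57},"z":{"a":50,"fpk":19,"q":24,"rfx":59,"s":29}}}
After op 12 (replace /ky/f/nsb 66): {"c":{"tt":[80,87,96],"uzz":[11,92],"wy":[49,91,18],"z":{"kv":37,"tl":32}},"ky":{"f":{"l":95,"nsb":66,"p":21,"uhf":30},"l":{"jz":38,"nf":72},"uap":{"hdw":46,"mz":91},"xp":{"ck":43,"ko":59,"sx":40}},"xic":{"hkr":{"j":14,"l":28,"x":57},"z":{"a":50,"fpk":19,"q":24,"rfx":59,"s":29}}}
After op 13 (remove /ky/xp/sx): {"c":{"tt":[80,87,96],"uzz":[11,92],"wy":[49,91,18],"z":{"kv":37,"tl":32}},"ky":{"f":{"l":95,"nsb":66,"p":21,"uhf":30},"l":{"jz":38,"nf":72},"uap":{"hdw":46,"mz":91},"xp":{"ck":43,"ko":59}},"xic":{"hkr":{"j":14,"l":28,"x":57},"z":{"a":50,"fpk":19,"q":24,"rfx":59,"s":29}}}
After op 14 (replace /ky/l/nf 84): {"c":{"tt":[80,87,96],"uzz":[11,92],"wy":[49,91,18],"z":{"kv":37,"tl":32}},"ky":{"f":{"l":95,"nsb":66,"p":21,"uhf":30},"l":{"jz":38,"nf":84},"uap":{"hdw":46,"mz":91},"xp":{"ck":43,"ko":59}},"xic":{"hkr":{"j":14,"l":28,"x":57},"z":{"a":50,"fpk":19,"q":24,"rfx":59,"s":29}}}
After op 15 (replace /c/wy/1 70): {"c":{"tt":[80,87,96],"uzz":[11,92],"wy":[49,70,18],"z":{"kv":37,"tl":32}},"ky":{"f":{"l":95,"nsb":66,"p":21,"uhf":30},"l":{"jz":38,"nf":84},"uap":{"hdw":46,"mz":91},"xp":{"ck":43,"ko":59}},"xic":{"hkr":{"j":14,"l":28,"x":57},"z":{"a":50,"fpk":19,"q":24,"rfx":59,"s":29}}}
After op 16 (replace /ky 18): {"c":{"tt":[80,87,96],"uzz":[11,92],"wy":[49,70,18],"z":{"kv":37,"tl":32}},"ky":18,"xic":{"hkr":{"j":14,"l":28,"x":57},"z":{"a":50,"fpk":19,"q":24,"rfx":59,"s":29}}}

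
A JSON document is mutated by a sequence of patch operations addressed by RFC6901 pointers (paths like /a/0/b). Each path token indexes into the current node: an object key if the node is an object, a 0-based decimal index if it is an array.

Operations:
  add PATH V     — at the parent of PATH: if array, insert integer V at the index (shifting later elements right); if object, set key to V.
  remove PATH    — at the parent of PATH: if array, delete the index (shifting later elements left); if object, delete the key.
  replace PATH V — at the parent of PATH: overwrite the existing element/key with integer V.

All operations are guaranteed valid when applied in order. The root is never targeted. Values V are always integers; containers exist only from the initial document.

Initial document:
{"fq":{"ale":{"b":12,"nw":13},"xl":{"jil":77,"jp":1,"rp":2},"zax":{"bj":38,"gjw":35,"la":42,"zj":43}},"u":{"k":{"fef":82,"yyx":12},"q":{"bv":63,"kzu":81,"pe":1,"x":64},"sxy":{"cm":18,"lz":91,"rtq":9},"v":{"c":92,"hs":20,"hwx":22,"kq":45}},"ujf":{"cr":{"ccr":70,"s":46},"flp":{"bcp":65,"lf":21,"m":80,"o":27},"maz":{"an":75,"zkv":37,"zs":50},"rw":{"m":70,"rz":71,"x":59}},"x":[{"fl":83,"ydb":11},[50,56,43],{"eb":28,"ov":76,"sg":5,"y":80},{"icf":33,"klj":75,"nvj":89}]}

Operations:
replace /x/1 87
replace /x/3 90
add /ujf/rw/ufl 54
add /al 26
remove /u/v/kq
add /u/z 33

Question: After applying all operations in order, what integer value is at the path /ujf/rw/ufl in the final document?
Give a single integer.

After op 1 (replace /x/1 87): {"fq":{"ale":{"b":12,"nw":13},"xl":{"jil":77,"jp":1,"rp":2},"zax":{"bj":38,"gjw":35,"la":42,"zj":43}},"u":{"k":{"fef":82,"yyx":12},"q":{"bv":63,"kzu":81,"pe":1,"x":64},"sxy":{"cm":18,"lz":91,"rtq":9},"v":{"c":92,"hs":20,"hwx":22,"kq":45}},"ujf":{"cr":{"ccr":70,"s":46},"flp":{"bcp":65,"lf":21,"m":80,"o":27},"maz":{"an":75,"zkv":37,"zs":50},"rw":{"m":70,"rz":71,"x":59}},"x":[{"fl":83,"ydb":11},87,{"eb":28,"ov":76,"sg":5,"y":80},{"icf":33,"klj":75,"nvj":89}]}
After op 2 (replace /x/3 90): {"fq":{"ale":{"b":12,"nw":13},"xl":{"jil":77,"jp":1,"rp":2},"zax":{"bj":38,"gjw":35,"la":42,"zj":43}},"u":{"k":{"fef":82,"yyx":12},"q":{"bv":63,"kzu":81,"pe":1,"x":64},"sxy":{"cm":18,"lz":91,"rtq":9},"v":{"c":92,"hs":20,"hwx":22,"kq":45}},"ujf":{"cr":{"ccr":70,"s":46},"flp":{"bcp":65,"lf":21,"m":80,"o":27},"maz":{"an":75,"zkv":37,"zs":50},"rw":{"m":70,"rz":71,"x":59}},"x":[{"fl":83,"ydb":11},87,{"eb":28,"ov":76,"sg":5,"y":80},90]}
After op 3 (add /ujf/rw/ufl 54): {"fq":{"ale":{"b":12,"nw":13},"xl":{"jil":77,"jp":1,"rp":2},"zax":{"bj":38,"gjw":35,"la":42,"zj":43}},"u":{"k":{"fef":82,"yyx":12},"q":{"bv":63,"kzu":81,"pe":1,"x":64},"sxy":{"cm":18,"lz":91,"rtq":9},"v":{"c":92,"hs":20,"hwx":22,"kq":45}},"ujf":{"cr":{"ccr":70,"s":46},"flp":{"bcp":65,"lf":21,"m":80,"o":27},"maz":{"an":75,"zkv":37,"zs":50},"rw":{"m":70,"rz":71,"ufl":54,"x":59}},"x":[{"fl":83,"ydb":11},87,{"eb":28,"ov":76,"sg":5,"y":80},90]}
After op 4 (add /al 26): {"al":26,"fq":{"ale":{"b":12,"nw":13},"xl":{"jil":77,"jp":1,"rp":2},"zax":{"bj":38,"gjw":35,"la":42,"zj":43}},"u":{"k":{"fef":82,"yyx":12},"q":{"bv":63,"kzu":81,"pe":1,"x":64},"sxy":{"cm":18,"lz":91,"rtq":9},"v":{"c":92,"hs":20,"hwx":22,"kq":45}},"ujf":{"cr":{"ccr":70,"s":46},"flp":{"bcp":65,"lf":21,"m":80,"o":27},"maz":{"an":75,"zkv":37,"zs":50},"rw":{"m":70,"rz":71,"ufl":54,"x":59}},"x":[{"fl":83,"ydb":11},87,{"eb":28,"ov":76,"sg":5,"y":80},90]}
After op 5 (remove /u/v/kq): {"al":26,"fq":{"ale":{"b":12,"nw":13},"xl":{"jil":77,"jp":1,"rp":2},"zax":{"bj":38,"gjw":35,"la":42,"zj":43}},"u":{"k":{"fef":82,"yyx":12},"q":{"bv":63,"kzu":81,"pe":1,"x":64},"sxy":{"cm":18,"lz":91,"rtq":9},"v":{"c":92,"hs":20,"hwx":22}},"ujf":{"cr":{"ccr":70,"s":46},"flp":{"bcp":65,"lf":21,"m":80,"o":27},"maz":{"an":75,"zkv":37,"zs":50},"rw":{"m":70,"rz":71,"ufl":54,"x":59}},"x":[{"fl":83,"ydb":11},87,{"eb":28,"ov":76,"sg":5,"y":80},90]}
After op 6 (add /u/z 33): {"al":26,"fq":{"ale":{"b":12,"nw":13},"xl":{"jil":77,"jp":1,"rp":2},"zax":{"bj":38,"gjw":35,"la":42,"zj":43}},"u":{"k":{"fef":82,"yyx":12},"q":{"bv":63,"kzu":81,"pe":1,"x":64},"sxy":{"cm":18,"lz":91,"rtq":9},"v":{"c":92,"hs":20,"hwx":22},"z":33},"ujf":{"cr":{"ccr":70,"s":46},"flp":{"bcp":65,"lf":21,"m":80,"o":27},"maz":{"an":75,"zkv":37,"zs":50},"rw":{"m":70,"rz":71,"ufl":54,"x":59}},"x":[{"fl":83,"ydb":11},87,{"eb":28,"ov":76,"sg":5,"y":80},90]}
Value at /ujf/rw/ufl: 54

Answer: 54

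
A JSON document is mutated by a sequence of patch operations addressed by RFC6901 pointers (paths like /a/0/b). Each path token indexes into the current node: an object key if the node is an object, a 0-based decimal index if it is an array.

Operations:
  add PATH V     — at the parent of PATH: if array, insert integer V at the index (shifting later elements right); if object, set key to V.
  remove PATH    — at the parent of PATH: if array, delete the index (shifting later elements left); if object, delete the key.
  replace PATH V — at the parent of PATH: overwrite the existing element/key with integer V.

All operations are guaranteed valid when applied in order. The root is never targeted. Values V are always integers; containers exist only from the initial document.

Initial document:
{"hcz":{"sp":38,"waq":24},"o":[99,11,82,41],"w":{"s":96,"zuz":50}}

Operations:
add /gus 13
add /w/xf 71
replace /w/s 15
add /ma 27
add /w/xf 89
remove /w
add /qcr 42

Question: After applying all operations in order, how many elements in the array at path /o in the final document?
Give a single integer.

Answer: 4

Derivation:
After op 1 (add /gus 13): {"gus":13,"hcz":{"sp":38,"waq":24},"o":[99,11,82,41],"w":{"s":96,"zuz":50}}
After op 2 (add /w/xf 71): {"gus":13,"hcz":{"sp":38,"waq":24},"o":[99,11,82,41],"w":{"s":96,"xf":71,"zuz":50}}
After op 3 (replace /w/s 15): {"gus":13,"hcz":{"sp":38,"waq":24},"o":[99,11,82,41],"w":{"s":15,"xf":71,"zuz":50}}
After op 4 (add /ma 27): {"gus":13,"hcz":{"sp":38,"waq":24},"ma":27,"o":[99,11,82,41],"w":{"s":15,"xf":71,"zuz":50}}
After op 5 (add /w/xf 89): {"gus":13,"hcz":{"sp":38,"waq":24},"ma":27,"o":[99,11,82,41],"w":{"s":15,"xf":89,"zuz":50}}
After op 6 (remove /w): {"gus":13,"hcz":{"sp":38,"waq":24},"ma":27,"o":[99,11,82,41]}
After op 7 (add /qcr 42): {"gus":13,"hcz":{"sp":38,"waq":24},"ma":27,"o":[99,11,82,41],"qcr":42}
Size at path /o: 4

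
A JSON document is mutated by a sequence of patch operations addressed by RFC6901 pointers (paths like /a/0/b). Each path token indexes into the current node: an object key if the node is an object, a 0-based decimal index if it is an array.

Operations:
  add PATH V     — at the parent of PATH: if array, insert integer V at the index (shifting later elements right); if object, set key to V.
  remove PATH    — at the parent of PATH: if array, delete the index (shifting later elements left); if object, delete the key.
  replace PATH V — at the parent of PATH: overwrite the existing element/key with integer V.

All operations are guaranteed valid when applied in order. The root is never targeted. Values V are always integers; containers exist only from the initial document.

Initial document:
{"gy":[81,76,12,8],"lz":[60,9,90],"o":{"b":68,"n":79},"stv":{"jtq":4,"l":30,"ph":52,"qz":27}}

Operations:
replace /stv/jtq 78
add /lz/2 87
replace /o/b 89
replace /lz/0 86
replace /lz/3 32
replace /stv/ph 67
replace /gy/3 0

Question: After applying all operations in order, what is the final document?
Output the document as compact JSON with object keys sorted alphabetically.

Answer: {"gy":[81,76,12,0],"lz":[86,9,87,32],"o":{"b":89,"n":79},"stv":{"jtq":78,"l":30,"ph":67,"qz":27}}

Derivation:
After op 1 (replace /stv/jtq 78): {"gy":[81,76,12,8],"lz":[60,9,90],"o":{"b":68,"n":79},"stv":{"jtq":78,"l":30,"ph":52,"qz":27}}
After op 2 (add /lz/2 87): {"gy":[81,76,12,8],"lz":[60,9,87,90],"o":{"b":68,"n":79},"stv":{"jtq":78,"l":30,"ph":52,"qz":27}}
After op 3 (replace /o/b 89): {"gy":[81,76,12,8],"lz":[60,9,87,90],"o":{"b":89,"n":79},"stv":{"jtq":78,"l":30,"ph":52,"qz":27}}
After op 4 (replace /lz/0 86): {"gy":[81,76,12,8],"lz":[86,9,87,90],"o":{"b":89,"n":79},"stv":{"jtq":78,"l":30,"ph":52,"qz":27}}
After op 5 (replace /lz/3 32): {"gy":[81,76,12,8],"lz":[86,9,87,32],"o":{"b":89,"n":79},"stv":{"jtq":78,"l":30,"ph":52,"qz":27}}
After op 6 (replace /stv/ph 67): {"gy":[81,76,12,8],"lz":[86,9,87,32],"o":{"b":89,"n":79},"stv":{"jtq":78,"l":30,"ph":67,"qz":27}}
After op 7 (replace /gy/3 0): {"gy":[81,76,12,0],"lz":[86,9,87,32],"o":{"b":89,"n":79},"stv":{"jtq":78,"l":30,"ph":67,"qz":27}}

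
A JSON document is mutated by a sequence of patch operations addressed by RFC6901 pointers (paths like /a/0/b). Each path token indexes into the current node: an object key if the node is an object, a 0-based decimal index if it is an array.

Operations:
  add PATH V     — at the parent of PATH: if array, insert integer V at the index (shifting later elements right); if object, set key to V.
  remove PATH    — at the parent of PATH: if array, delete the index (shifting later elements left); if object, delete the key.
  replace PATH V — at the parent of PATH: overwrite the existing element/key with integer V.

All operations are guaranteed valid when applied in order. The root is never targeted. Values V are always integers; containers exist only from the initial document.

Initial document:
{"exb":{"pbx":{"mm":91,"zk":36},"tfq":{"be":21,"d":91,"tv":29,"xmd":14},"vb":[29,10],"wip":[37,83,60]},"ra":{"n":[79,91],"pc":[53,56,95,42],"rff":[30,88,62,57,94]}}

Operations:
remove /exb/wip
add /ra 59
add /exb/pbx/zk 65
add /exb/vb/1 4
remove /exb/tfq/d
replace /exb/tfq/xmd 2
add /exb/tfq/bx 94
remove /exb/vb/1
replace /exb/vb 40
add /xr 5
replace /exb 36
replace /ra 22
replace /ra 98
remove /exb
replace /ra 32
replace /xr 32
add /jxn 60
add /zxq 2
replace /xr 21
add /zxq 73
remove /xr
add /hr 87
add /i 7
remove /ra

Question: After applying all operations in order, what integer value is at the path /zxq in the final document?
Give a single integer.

Answer: 73

Derivation:
After op 1 (remove /exb/wip): {"exb":{"pbx":{"mm":91,"zk":36},"tfq":{"be":21,"d":91,"tv":29,"xmd":14},"vb":[29,10]},"ra":{"n":[79,91],"pc":[53,56,95,42],"rff":[30,88,62,57,94]}}
After op 2 (add /ra 59): {"exb":{"pbx":{"mm":91,"zk":36},"tfq":{"be":21,"d":91,"tv":29,"xmd":14},"vb":[29,10]},"ra":59}
After op 3 (add /exb/pbx/zk 65): {"exb":{"pbx":{"mm":91,"zk":65},"tfq":{"be":21,"d":91,"tv":29,"xmd":14},"vb":[29,10]},"ra":59}
After op 4 (add /exb/vb/1 4): {"exb":{"pbx":{"mm":91,"zk":65},"tfq":{"be":21,"d":91,"tv":29,"xmd":14},"vb":[29,4,10]},"ra":59}
After op 5 (remove /exb/tfq/d): {"exb":{"pbx":{"mm":91,"zk":65},"tfq":{"be":21,"tv":29,"xmd":14},"vb":[29,4,10]},"ra":59}
After op 6 (replace /exb/tfq/xmd 2): {"exb":{"pbx":{"mm":91,"zk":65},"tfq":{"be":21,"tv":29,"xmd":2},"vb":[29,4,10]},"ra":59}
After op 7 (add /exb/tfq/bx 94): {"exb":{"pbx":{"mm":91,"zk":65},"tfq":{"be":21,"bx":94,"tv":29,"xmd":2},"vb":[29,4,10]},"ra":59}
After op 8 (remove /exb/vb/1): {"exb":{"pbx":{"mm":91,"zk":65},"tfq":{"be":21,"bx":94,"tv":29,"xmd":2},"vb":[29,10]},"ra":59}
After op 9 (replace /exb/vb 40): {"exb":{"pbx":{"mm":91,"zk":65},"tfq":{"be":21,"bx":94,"tv":29,"xmd":2},"vb":40},"ra":59}
After op 10 (add /xr 5): {"exb":{"pbx":{"mm":91,"zk":65},"tfq":{"be":21,"bx":94,"tv":29,"xmd":2},"vb":40},"ra":59,"xr":5}
After op 11 (replace /exb 36): {"exb":36,"ra":59,"xr":5}
After op 12 (replace /ra 22): {"exb":36,"ra":22,"xr":5}
After op 13 (replace /ra 98): {"exb":36,"ra":98,"xr":5}
After op 14 (remove /exb): {"ra":98,"xr":5}
After op 15 (replace /ra 32): {"ra":32,"xr":5}
After op 16 (replace /xr 32): {"ra":32,"xr":32}
After op 17 (add /jxn 60): {"jxn":60,"ra":32,"xr":32}
After op 18 (add /zxq 2): {"jxn":60,"ra":32,"xr":32,"zxq":2}
After op 19 (replace /xr 21): {"jxn":60,"ra":32,"xr":21,"zxq":2}
After op 20 (add /zxq 73): {"jxn":60,"ra":32,"xr":21,"zxq":73}
After op 21 (remove /xr): {"jxn":60,"ra":32,"zxq":73}
After op 22 (add /hr 87): {"hr":87,"jxn":60,"ra":32,"zxq":73}
After op 23 (add /i 7): {"hr":87,"i":7,"jxn":60,"ra":32,"zxq":73}
After op 24 (remove /ra): {"hr":87,"i":7,"jxn":60,"zxq":73}
Value at /zxq: 73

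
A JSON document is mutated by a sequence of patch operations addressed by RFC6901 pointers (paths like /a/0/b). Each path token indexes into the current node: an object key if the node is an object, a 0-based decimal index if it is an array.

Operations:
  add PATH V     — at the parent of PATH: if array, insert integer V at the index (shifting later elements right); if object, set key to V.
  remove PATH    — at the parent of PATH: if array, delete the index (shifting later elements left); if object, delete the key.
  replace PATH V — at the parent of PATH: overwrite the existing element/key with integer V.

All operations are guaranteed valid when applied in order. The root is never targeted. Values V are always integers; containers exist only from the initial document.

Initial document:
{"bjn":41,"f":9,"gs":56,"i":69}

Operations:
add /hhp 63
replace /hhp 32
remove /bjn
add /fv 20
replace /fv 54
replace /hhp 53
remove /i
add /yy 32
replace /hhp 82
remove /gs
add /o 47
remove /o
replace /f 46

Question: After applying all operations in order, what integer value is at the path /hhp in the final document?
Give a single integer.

After op 1 (add /hhp 63): {"bjn":41,"f":9,"gs":56,"hhp":63,"i":69}
After op 2 (replace /hhp 32): {"bjn":41,"f":9,"gs":56,"hhp":32,"i":69}
After op 3 (remove /bjn): {"f":9,"gs":56,"hhp":32,"i":69}
After op 4 (add /fv 20): {"f":9,"fv":20,"gs":56,"hhp":32,"i":69}
After op 5 (replace /fv 54): {"f":9,"fv":54,"gs":56,"hhp":32,"i":69}
After op 6 (replace /hhp 53): {"f":9,"fv":54,"gs":56,"hhp":53,"i":69}
After op 7 (remove /i): {"f":9,"fv":54,"gs":56,"hhp":53}
After op 8 (add /yy 32): {"f":9,"fv":54,"gs":56,"hhp":53,"yy":32}
After op 9 (replace /hhp 82): {"f":9,"fv":54,"gs":56,"hhp":82,"yy":32}
After op 10 (remove /gs): {"f":9,"fv":54,"hhp":82,"yy":32}
After op 11 (add /o 47): {"f":9,"fv":54,"hhp":82,"o":47,"yy":32}
After op 12 (remove /o): {"f":9,"fv":54,"hhp":82,"yy":32}
After op 13 (replace /f 46): {"f":46,"fv":54,"hhp":82,"yy":32}
Value at /hhp: 82

Answer: 82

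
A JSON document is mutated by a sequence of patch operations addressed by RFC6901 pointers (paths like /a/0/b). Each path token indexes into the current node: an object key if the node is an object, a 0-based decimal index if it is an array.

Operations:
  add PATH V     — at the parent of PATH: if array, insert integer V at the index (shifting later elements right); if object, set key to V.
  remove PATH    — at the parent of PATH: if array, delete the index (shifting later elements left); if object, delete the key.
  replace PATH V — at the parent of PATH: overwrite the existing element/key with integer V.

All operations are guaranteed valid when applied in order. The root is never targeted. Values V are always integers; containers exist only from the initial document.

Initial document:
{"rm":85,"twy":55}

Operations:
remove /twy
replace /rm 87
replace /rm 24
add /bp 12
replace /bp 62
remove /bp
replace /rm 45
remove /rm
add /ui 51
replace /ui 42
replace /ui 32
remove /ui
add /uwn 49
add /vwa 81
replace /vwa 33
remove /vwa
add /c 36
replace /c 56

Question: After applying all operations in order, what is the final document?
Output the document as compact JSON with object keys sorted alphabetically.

Answer: {"c":56,"uwn":49}

Derivation:
After op 1 (remove /twy): {"rm":85}
After op 2 (replace /rm 87): {"rm":87}
After op 3 (replace /rm 24): {"rm":24}
After op 4 (add /bp 12): {"bp":12,"rm":24}
After op 5 (replace /bp 62): {"bp":62,"rm":24}
After op 6 (remove /bp): {"rm":24}
After op 7 (replace /rm 45): {"rm":45}
After op 8 (remove /rm): {}
After op 9 (add /ui 51): {"ui":51}
After op 10 (replace /ui 42): {"ui":42}
After op 11 (replace /ui 32): {"ui":32}
After op 12 (remove /ui): {}
After op 13 (add /uwn 49): {"uwn":49}
After op 14 (add /vwa 81): {"uwn":49,"vwa":81}
After op 15 (replace /vwa 33): {"uwn":49,"vwa":33}
After op 16 (remove /vwa): {"uwn":49}
After op 17 (add /c 36): {"c":36,"uwn":49}
After op 18 (replace /c 56): {"c":56,"uwn":49}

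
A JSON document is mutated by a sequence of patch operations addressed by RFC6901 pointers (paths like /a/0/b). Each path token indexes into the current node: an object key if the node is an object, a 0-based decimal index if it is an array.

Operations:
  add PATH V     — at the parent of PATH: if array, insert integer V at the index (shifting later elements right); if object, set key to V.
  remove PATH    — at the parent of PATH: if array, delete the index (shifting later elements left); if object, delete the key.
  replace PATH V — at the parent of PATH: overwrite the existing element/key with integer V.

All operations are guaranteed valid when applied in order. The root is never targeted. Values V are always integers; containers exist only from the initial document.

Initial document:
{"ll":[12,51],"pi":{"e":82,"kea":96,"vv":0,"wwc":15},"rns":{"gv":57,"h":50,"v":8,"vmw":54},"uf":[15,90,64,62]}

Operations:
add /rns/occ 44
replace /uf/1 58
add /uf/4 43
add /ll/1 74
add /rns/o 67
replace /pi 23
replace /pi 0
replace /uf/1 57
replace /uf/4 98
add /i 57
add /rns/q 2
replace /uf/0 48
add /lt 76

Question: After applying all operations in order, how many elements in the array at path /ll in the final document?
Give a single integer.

After op 1 (add /rns/occ 44): {"ll":[12,51],"pi":{"e":82,"kea":96,"vv":0,"wwc":15},"rns":{"gv":57,"h":50,"occ":44,"v":8,"vmw":54},"uf":[15,90,64,62]}
After op 2 (replace /uf/1 58): {"ll":[12,51],"pi":{"e":82,"kea":96,"vv":0,"wwc":15},"rns":{"gv":57,"h":50,"occ":44,"v":8,"vmw":54},"uf":[15,58,64,62]}
After op 3 (add /uf/4 43): {"ll":[12,51],"pi":{"e":82,"kea":96,"vv":0,"wwc":15},"rns":{"gv":57,"h":50,"occ":44,"v":8,"vmw":54},"uf":[15,58,64,62,43]}
After op 4 (add /ll/1 74): {"ll":[12,74,51],"pi":{"e":82,"kea":96,"vv":0,"wwc":15},"rns":{"gv":57,"h":50,"occ":44,"v":8,"vmw":54},"uf":[15,58,64,62,43]}
After op 5 (add /rns/o 67): {"ll":[12,74,51],"pi":{"e":82,"kea":96,"vv":0,"wwc":15},"rns":{"gv":57,"h":50,"o":67,"occ":44,"v":8,"vmw":54},"uf":[15,58,64,62,43]}
After op 6 (replace /pi 23): {"ll":[12,74,51],"pi":23,"rns":{"gv":57,"h":50,"o":67,"occ":44,"v":8,"vmw":54},"uf":[15,58,64,62,43]}
After op 7 (replace /pi 0): {"ll":[12,74,51],"pi":0,"rns":{"gv":57,"h":50,"o":67,"occ":44,"v":8,"vmw":54},"uf":[15,58,64,62,43]}
After op 8 (replace /uf/1 57): {"ll":[12,74,51],"pi":0,"rns":{"gv":57,"h":50,"o":67,"occ":44,"v":8,"vmw":54},"uf":[15,57,64,62,43]}
After op 9 (replace /uf/4 98): {"ll":[12,74,51],"pi":0,"rns":{"gv":57,"h":50,"o":67,"occ":44,"v":8,"vmw":54},"uf":[15,57,64,62,98]}
After op 10 (add /i 57): {"i":57,"ll":[12,74,51],"pi":0,"rns":{"gv":57,"h":50,"o":67,"occ":44,"v":8,"vmw":54},"uf":[15,57,64,62,98]}
After op 11 (add /rns/q 2): {"i":57,"ll":[12,74,51],"pi":0,"rns":{"gv":57,"h":50,"o":67,"occ":44,"q":2,"v":8,"vmw":54},"uf":[15,57,64,62,98]}
After op 12 (replace /uf/0 48): {"i":57,"ll":[12,74,51],"pi":0,"rns":{"gv":57,"h":50,"o":67,"occ":44,"q":2,"v":8,"vmw":54},"uf":[48,57,64,62,98]}
After op 13 (add /lt 76): {"i":57,"ll":[12,74,51],"lt":76,"pi":0,"rns":{"gv":57,"h":50,"o":67,"occ":44,"q":2,"v":8,"vmw":54},"uf":[48,57,64,62,98]}
Size at path /ll: 3

Answer: 3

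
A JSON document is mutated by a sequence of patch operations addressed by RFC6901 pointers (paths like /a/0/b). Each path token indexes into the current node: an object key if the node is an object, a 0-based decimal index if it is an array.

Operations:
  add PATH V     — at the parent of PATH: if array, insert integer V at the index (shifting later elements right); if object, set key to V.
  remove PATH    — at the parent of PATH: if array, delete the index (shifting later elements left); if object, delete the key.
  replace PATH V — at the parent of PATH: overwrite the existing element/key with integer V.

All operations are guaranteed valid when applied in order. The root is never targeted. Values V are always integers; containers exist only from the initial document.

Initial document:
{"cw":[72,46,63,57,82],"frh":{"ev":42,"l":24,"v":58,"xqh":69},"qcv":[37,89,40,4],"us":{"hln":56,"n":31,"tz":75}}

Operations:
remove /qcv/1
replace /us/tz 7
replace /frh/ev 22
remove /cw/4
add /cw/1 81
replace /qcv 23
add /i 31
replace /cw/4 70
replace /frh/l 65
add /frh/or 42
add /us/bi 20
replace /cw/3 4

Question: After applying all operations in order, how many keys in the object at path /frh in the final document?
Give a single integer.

Answer: 5

Derivation:
After op 1 (remove /qcv/1): {"cw":[72,46,63,57,82],"frh":{"ev":42,"l":24,"v":58,"xqh":69},"qcv":[37,40,4],"us":{"hln":56,"n":31,"tz":75}}
After op 2 (replace /us/tz 7): {"cw":[72,46,63,57,82],"frh":{"ev":42,"l":24,"v":58,"xqh":69},"qcv":[37,40,4],"us":{"hln":56,"n":31,"tz":7}}
After op 3 (replace /frh/ev 22): {"cw":[72,46,63,57,82],"frh":{"ev":22,"l":24,"v":58,"xqh":69},"qcv":[37,40,4],"us":{"hln":56,"n":31,"tz":7}}
After op 4 (remove /cw/4): {"cw":[72,46,63,57],"frh":{"ev":22,"l":24,"v":58,"xqh":69},"qcv":[37,40,4],"us":{"hln":56,"n":31,"tz":7}}
After op 5 (add /cw/1 81): {"cw":[72,81,46,63,57],"frh":{"ev":22,"l":24,"v":58,"xqh":69},"qcv":[37,40,4],"us":{"hln":56,"n":31,"tz":7}}
After op 6 (replace /qcv 23): {"cw":[72,81,46,63,57],"frh":{"ev":22,"l":24,"v":58,"xqh":69},"qcv":23,"us":{"hln":56,"n":31,"tz":7}}
After op 7 (add /i 31): {"cw":[72,81,46,63,57],"frh":{"ev":22,"l":24,"v":58,"xqh":69},"i":31,"qcv":23,"us":{"hln":56,"n":31,"tz":7}}
After op 8 (replace /cw/4 70): {"cw":[72,81,46,63,70],"frh":{"ev":22,"l":24,"v":58,"xqh":69},"i":31,"qcv":23,"us":{"hln":56,"n":31,"tz":7}}
After op 9 (replace /frh/l 65): {"cw":[72,81,46,63,70],"frh":{"ev":22,"l":65,"v":58,"xqh":69},"i":31,"qcv":23,"us":{"hln":56,"n":31,"tz":7}}
After op 10 (add /frh/or 42): {"cw":[72,81,46,63,70],"frh":{"ev":22,"l":65,"or":42,"v":58,"xqh":69},"i":31,"qcv":23,"us":{"hln":56,"n":31,"tz":7}}
After op 11 (add /us/bi 20): {"cw":[72,81,46,63,70],"frh":{"ev":22,"l":65,"or":42,"v":58,"xqh":69},"i":31,"qcv":23,"us":{"bi":20,"hln":56,"n":31,"tz":7}}
After op 12 (replace /cw/3 4): {"cw":[72,81,46,4,70],"frh":{"ev":22,"l":65,"or":42,"v":58,"xqh":69},"i":31,"qcv":23,"us":{"bi":20,"hln":56,"n":31,"tz":7}}
Size at path /frh: 5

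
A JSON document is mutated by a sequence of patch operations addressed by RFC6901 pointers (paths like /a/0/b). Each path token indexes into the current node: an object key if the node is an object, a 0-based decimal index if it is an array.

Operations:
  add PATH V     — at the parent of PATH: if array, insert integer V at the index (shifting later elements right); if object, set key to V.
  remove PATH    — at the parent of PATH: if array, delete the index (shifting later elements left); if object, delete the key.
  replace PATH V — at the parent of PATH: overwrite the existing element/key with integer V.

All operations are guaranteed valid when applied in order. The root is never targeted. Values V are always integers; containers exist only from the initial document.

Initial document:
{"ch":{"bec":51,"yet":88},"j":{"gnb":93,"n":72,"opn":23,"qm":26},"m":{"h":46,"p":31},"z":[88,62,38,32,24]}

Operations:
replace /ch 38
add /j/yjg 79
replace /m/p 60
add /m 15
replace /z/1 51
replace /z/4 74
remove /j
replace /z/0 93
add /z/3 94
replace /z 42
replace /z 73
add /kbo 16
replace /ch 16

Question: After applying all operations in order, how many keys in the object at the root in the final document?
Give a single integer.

Answer: 4

Derivation:
After op 1 (replace /ch 38): {"ch":38,"j":{"gnb":93,"n":72,"opn":23,"qm":26},"m":{"h":46,"p":31},"z":[88,62,38,32,24]}
After op 2 (add /j/yjg 79): {"ch":38,"j":{"gnb":93,"n":72,"opn":23,"qm":26,"yjg":79},"m":{"h":46,"p":31},"z":[88,62,38,32,24]}
After op 3 (replace /m/p 60): {"ch":38,"j":{"gnb":93,"n":72,"opn":23,"qm":26,"yjg":79},"m":{"h":46,"p":60},"z":[88,62,38,32,24]}
After op 4 (add /m 15): {"ch":38,"j":{"gnb":93,"n":72,"opn":23,"qm":26,"yjg":79},"m":15,"z":[88,62,38,32,24]}
After op 5 (replace /z/1 51): {"ch":38,"j":{"gnb":93,"n":72,"opn":23,"qm":26,"yjg":79},"m":15,"z":[88,51,38,32,24]}
After op 6 (replace /z/4 74): {"ch":38,"j":{"gnb":93,"n":72,"opn":23,"qm":26,"yjg":79},"m":15,"z":[88,51,38,32,74]}
After op 7 (remove /j): {"ch":38,"m":15,"z":[88,51,38,32,74]}
After op 8 (replace /z/0 93): {"ch":38,"m":15,"z":[93,51,38,32,74]}
After op 9 (add /z/3 94): {"ch":38,"m":15,"z":[93,51,38,94,32,74]}
After op 10 (replace /z 42): {"ch":38,"m":15,"z":42}
After op 11 (replace /z 73): {"ch":38,"m":15,"z":73}
After op 12 (add /kbo 16): {"ch":38,"kbo":16,"m":15,"z":73}
After op 13 (replace /ch 16): {"ch":16,"kbo":16,"m":15,"z":73}
Size at the root: 4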